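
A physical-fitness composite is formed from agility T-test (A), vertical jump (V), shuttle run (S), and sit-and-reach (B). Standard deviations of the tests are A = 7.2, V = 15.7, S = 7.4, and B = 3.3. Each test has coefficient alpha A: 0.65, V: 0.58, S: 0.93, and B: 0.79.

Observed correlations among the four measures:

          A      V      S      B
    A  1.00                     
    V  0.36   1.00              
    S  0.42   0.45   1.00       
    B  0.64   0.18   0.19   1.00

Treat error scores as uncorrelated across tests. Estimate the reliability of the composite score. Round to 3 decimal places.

0.804

Var(A+V+S+B) = 7.2² + 15.7² + 7.4² + 3.3² + 2·[7.2·15.7·0.36 + 7.2·7.4·0.42 + 7.2·3.3·0.64 + 15.7·7.4·0.45 + 15.7·3.3·0.18 + 7.4·3.3·0.19] = 363.98 + 289.05 = 653.03.
Under uncorrelated errors the observed covariances equal the true-score covariances, so only the own-variance terms attenuate.
True-score variance = [7.2²·0.65 + 15.7²·0.58 + 7.4²·0.93 + 3.3²·0.79] + 289.05 = 236.19 + 289.05 = 525.24.
Reliability = 525.24 / 653.03 = 0.804.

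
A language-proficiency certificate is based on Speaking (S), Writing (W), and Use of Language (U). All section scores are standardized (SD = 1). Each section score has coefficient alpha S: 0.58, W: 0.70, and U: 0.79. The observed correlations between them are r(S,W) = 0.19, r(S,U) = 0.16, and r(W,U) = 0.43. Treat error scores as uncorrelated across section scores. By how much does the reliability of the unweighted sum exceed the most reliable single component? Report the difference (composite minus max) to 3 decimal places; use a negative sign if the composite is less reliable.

Var(sum) = 3 + 1.56 = 4.56; true-score variance = 2.07 + 1.56 = 3.63; composite reliability = 0.7961.
Max component reliability = 0.7900.
Difference = 0.7961 − 0.7900 = 0.006.

0.006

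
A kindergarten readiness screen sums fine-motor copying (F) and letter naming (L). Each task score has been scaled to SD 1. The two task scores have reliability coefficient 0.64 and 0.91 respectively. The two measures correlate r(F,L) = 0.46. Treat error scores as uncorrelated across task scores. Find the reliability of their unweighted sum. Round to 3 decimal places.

Var(F+L) = 2 + 2·[0.46] = 2 + 0.92 = 2.92.
Under uncorrelated errors the observed covariances equal the true-score covariances, so only the own-variance terms attenuate.
True-score variance = [0.64 + 0.91] + 0.92 = 1.55 + 0.92 = 2.47.
Reliability = 2.47 / 2.92 = 0.846.

0.846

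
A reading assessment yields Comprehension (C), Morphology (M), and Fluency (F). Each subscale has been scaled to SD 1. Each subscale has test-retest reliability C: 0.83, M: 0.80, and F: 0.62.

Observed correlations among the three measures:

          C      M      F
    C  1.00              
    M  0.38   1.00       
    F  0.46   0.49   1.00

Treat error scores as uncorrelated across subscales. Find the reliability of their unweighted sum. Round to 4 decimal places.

0.8675

Var(C+M+F) = 3 + 2·[0.38 + 0.46 + 0.49] = 3 + 2.66 = 5.66.
Under uncorrelated errors the observed covariances equal the true-score covariances, so only the own-variance terms attenuate.
True-score variance = [0.83 + 0.80 + 0.62] + 2.66 = 2.25 + 2.66 = 4.91.
Reliability = 4.91 / 5.66 = 0.8675.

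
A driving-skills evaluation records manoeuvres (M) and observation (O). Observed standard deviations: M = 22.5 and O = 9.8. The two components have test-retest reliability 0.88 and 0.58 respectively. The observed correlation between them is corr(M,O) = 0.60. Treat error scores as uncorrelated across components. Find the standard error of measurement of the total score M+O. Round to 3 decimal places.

Var(total) = 602.29 + 264.6 = 866.89.
True-score variance = 501.203 + 264.6 = 765.803, so reliability = 0.8834.
Error variance = 866.89 − 765.803 = 101.087; SEM = √101.087 = 10.054.

10.054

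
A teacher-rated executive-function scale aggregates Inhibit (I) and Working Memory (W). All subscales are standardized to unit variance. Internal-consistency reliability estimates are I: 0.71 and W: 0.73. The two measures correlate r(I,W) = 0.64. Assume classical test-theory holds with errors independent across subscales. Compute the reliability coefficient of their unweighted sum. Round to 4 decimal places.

0.8293

Var(I+W) = 2 + 2·[0.64] = 2 + 1.28 = 3.28.
Because errors are independent across components, Cov(Tᵢ,Tⱼ) = Cov(Xᵢ,Xⱼ); the off-diagonal part of the true-score variance is the same as above.
True-score variance = [0.71 + 0.73] + 1.28 = 1.44 + 1.28 = 2.72.
Reliability = 2.72 / 3.28 = 0.8293.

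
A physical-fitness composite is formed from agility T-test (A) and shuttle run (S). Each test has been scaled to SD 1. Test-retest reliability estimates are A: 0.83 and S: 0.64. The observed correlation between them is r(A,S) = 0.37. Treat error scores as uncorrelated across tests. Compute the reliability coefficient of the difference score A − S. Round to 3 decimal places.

Var(A−S) = 1 + 1 − 2·0.37 = 2 − 0.74 = 1.26.
Under uncorrelated errors the observed covariances equal the true-score covariances, so only the own-variance terms attenuate.
True-score variance = [0.83 + 0.64] − 0.74 = 1.47 − 0.74 = 0.73.
Reliability = 0.73 / 1.26 = 0.579.

0.579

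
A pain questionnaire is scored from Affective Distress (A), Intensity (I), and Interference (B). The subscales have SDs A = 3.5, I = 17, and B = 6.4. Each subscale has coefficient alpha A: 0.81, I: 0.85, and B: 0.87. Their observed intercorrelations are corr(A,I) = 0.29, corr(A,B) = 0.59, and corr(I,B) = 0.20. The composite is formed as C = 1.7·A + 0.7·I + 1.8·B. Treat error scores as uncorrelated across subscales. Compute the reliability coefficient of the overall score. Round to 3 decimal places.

0.907

Var(C) = 1.7²·3.5² + 0.7²·17² + 1.8²·6.4² + 2·[1.19·3.5·17·0.29 + 3.06·3.5·6.4·0.59 + 1.26·17·6.4·0.20] = 309.723 + 176.784 = 486.507.
Under uncorrelated errors the observed covariances equal the true-score covariances, so only the own-variance terms attenuate.
True-score variance = [1.7²·3.5²·0.81 + 0.7²·17²·0.85 + 1.8²·6.4²·0.87] + 176.784 = 264.503 + 176.784 = 441.287.
Reliability = 441.287 / 486.507 = 0.907.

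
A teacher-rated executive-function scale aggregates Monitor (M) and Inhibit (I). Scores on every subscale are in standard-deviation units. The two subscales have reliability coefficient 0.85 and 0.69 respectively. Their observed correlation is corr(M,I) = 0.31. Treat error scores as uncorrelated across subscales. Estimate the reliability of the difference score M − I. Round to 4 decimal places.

Var(M−I) = 1 + 1 − 2·0.31 = 2 − 0.62 = 1.38.
With uncorrelated errors the cross-covariances are all true-score covariance, so they carry over unchanged; only the diagonal terms shrink to ρᵢσᵢ².
True-score variance = [0.85 + 0.69] − 0.62 = 1.54 − 0.62 = 0.92.
Reliability = 0.92 / 1.38 = 0.6667.

0.6667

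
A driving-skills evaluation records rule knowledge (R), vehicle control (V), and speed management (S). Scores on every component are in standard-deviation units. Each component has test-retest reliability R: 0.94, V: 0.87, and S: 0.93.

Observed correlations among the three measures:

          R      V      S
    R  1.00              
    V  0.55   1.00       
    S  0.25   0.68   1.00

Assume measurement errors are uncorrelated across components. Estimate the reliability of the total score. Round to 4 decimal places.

Var(R+V+S) = 3 + 2·[0.55 + 0.25 + 0.68] = 3 + 2.96 = 5.96.
With uncorrelated errors the cross-covariances are all true-score covariance, so they carry over unchanged; only the diagonal terms shrink to ρᵢσᵢ².
True-score variance = [0.94 + 0.87 + 0.93] + 2.96 = 2.74 + 2.96 = 5.7.
Reliability = 5.7 / 5.96 = 0.9564.

0.9564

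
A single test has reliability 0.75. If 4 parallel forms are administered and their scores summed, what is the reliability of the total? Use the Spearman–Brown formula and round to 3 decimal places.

0.923

ρ_k = kρ / (1 + (k−1)ρ) = 4·0.75 / (1 + 3·0.75) = 3.000 / 3.250 = 0.923.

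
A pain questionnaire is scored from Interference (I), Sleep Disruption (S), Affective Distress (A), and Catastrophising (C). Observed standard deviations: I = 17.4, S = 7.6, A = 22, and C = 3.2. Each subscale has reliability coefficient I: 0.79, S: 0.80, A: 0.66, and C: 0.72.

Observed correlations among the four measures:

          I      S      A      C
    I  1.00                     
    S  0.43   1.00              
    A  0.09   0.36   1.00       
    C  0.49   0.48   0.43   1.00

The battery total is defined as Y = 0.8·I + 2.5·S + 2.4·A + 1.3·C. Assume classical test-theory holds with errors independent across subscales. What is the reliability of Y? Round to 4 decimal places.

0.7763

Var(Y) = 0.8²·17.4² + 2.5²·7.6² + 2.4²·22² + 1.3²·3.2² + 2·[2·17.4·7.6·0.43 + 1.92·17.4·22·0.09 + 1.04·17.4·3.2·0.49 + 6·7.6·22·0.36 + 3.25·7.6·3.2·0.48 + 3.12·22·3.2·0.43] = 3359.91 + 1403.58 = 4763.49.
Under uncorrelated errors the observed covariances equal the true-score covariances, so only the own-variance terms attenuate.
True-score variance = [0.8²·17.4²·0.79 + 2.5²·7.6²·0.80 + 2.4²·22²·0.66 + 1.3²·3.2²·0.72] + 1403.58 = 2294.31 + 1403.58 = 3697.89.
Reliability = 3697.89 / 4763.49 = 0.7763.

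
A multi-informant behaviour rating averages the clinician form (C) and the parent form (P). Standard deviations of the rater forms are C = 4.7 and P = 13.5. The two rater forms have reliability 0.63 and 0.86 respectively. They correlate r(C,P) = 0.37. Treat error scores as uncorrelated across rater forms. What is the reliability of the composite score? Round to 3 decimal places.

Var(C+P) = 4.7² + 13.5² + 2·[4.7·13.5·0.37] = 204.34 + 46.953 = 251.293.
Because errors are independent across components, Cov(Tᵢ,Tⱼ) = Cov(Xᵢ,Xⱼ); the off-diagonal part of the true-score variance is the same as above.
True-score variance = [4.7²·0.63 + 13.5²·0.86] + 46.953 = 170.652 + 46.953 = 217.605.
Reliability = 217.605 / 251.293 = 0.866.

0.866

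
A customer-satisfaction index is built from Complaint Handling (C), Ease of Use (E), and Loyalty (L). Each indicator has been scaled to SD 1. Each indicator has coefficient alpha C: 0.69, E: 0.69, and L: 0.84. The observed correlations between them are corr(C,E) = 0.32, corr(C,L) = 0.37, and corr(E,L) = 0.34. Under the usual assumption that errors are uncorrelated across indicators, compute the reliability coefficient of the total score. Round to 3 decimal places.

0.846

Var(C+E+L) = 3 + 2·[0.32 + 0.37 + 0.34] = 3 + 2.06 = 5.06.
Because errors are independent across components, Cov(Tᵢ,Tⱼ) = Cov(Xᵢ,Xⱼ); the off-diagonal part of the true-score variance is the same as above.
True-score variance = [0.69 + 0.69 + 0.84] + 2.06 = 2.22 + 2.06 = 4.28.
Reliability = 4.28 / 5.06 = 0.846.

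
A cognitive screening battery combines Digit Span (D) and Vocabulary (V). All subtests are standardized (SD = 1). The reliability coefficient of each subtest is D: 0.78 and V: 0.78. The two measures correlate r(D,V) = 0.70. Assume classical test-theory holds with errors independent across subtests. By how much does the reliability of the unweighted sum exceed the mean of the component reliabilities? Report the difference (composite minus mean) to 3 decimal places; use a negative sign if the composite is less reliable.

0.091

Var(sum) = 2 + 1.4 = 3.4; true-score variance = 1.56 + 1.4 = 2.96; composite reliability = 0.8706.
Mean component reliability = 0.7800.
Difference = 0.8706 − 0.7800 = 0.091.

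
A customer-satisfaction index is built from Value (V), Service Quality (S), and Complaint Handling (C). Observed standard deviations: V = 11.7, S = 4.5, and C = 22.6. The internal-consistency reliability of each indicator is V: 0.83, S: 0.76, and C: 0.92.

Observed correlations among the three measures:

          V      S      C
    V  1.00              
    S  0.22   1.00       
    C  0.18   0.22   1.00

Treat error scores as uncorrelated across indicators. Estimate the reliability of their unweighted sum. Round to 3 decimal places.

0.917

Var(V+S+C) = 11.7² + 4.5² + 22.6² + 2·[11.7·4.5·0.22 + 11.7·22.6·0.18 + 4.5·22.6·0.22] = 667.9 + 163.105 = 831.005.
Under uncorrelated errors the observed covariances equal the true-score covariances, so only the own-variance terms attenuate.
True-score variance = [11.7²·0.83 + 4.5²·0.76 + 22.6²·0.92] + 163.105 = 598.908 + 163.105 = 762.013.
Reliability = 762.013 / 831.005 = 0.917.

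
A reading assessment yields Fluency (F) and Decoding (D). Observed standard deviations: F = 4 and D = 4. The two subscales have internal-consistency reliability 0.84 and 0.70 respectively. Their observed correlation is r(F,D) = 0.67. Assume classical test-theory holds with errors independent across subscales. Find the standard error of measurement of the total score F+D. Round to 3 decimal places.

2.713

Var(total) = 32 + 21.44 = 53.44.
True-score variance = 24.64 + 21.44 = 46.08, so reliability = 0.8623.
Error variance = 53.44 − 46.08 = 7.36; SEM = √7.36 = 2.713.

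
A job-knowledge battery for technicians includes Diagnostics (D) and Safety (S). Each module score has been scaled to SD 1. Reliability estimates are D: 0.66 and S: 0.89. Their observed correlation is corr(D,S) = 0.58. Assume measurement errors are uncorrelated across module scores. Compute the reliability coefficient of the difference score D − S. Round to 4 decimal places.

0.4643

Var(D−S) = 1 + 1 − 2·0.58 = 2 − 1.16 = 0.84.
Under uncorrelated errors the observed covariances equal the true-score covariances, so only the own-variance terms attenuate.
True-score variance = [0.66 + 0.89] − 1.16 = 1.55 − 1.16 = 0.39.
Reliability = 0.39 / 0.84 = 0.4643.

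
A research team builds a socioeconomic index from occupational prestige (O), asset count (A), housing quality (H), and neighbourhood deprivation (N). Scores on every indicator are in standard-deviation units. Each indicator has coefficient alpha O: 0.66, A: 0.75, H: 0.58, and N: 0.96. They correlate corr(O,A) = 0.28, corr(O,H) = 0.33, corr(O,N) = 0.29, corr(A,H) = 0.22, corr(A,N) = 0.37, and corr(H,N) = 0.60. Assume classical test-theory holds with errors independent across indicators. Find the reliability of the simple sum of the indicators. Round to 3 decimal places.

0.872

Var(O+A+H+N) = 4 + 2·[0.28 + 0.33 + 0.29 + 0.22 + 0.37 + 0.60] = 4 + 4.18 = 8.18.
Because errors are independent across components, Cov(Tᵢ,Tⱼ) = Cov(Xᵢ,Xⱼ); the off-diagonal part of the true-score variance is the same as above.
True-score variance = [0.66 + 0.75 + 0.58 + 0.96] + 4.18 = 2.95 + 4.18 = 7.13.
Reliability = 7.13 / 8.18 = 0.872.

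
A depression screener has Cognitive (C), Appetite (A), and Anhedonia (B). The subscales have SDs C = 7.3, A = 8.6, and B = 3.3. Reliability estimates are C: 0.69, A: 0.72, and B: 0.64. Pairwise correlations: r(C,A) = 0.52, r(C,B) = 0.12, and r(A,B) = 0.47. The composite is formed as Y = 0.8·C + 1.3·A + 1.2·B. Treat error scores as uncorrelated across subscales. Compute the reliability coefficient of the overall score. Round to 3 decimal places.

Var(Y) = 0.8²·7.3² + 1.3²·8.6² + 1.2²·3.3² + 2·[1.04·7.3·8.6·0.52 + 0.96·7.3·3.3·0.12 + 1.56·8.6·3.3·0.47] = 174.78 + 115.07 = 289.849.
Because errors are independent across components, Cov(Tᵢ,Tⱼ) = Cov(Xᵢ,Xⱼ); the off-diagonal part of the true-score variance is the same as above.
True-score variance = [0.8²·7.3²·0.69 + 1.3²·8.6²·0.72 + 1.2²·3.3²·0.64] + 115.07 = 123.564 + 115.07 = 238.633.
Reliability = 238.633 / 289.849 = 0.823.

0.823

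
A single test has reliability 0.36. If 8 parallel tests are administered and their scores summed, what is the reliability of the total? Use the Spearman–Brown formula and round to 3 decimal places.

0.818

ρ_k = kρ / (1 + (k−1)ρ) = 8·0.36 / (1 + 7·0.36) = 2.880 / 3.520 = 0.818.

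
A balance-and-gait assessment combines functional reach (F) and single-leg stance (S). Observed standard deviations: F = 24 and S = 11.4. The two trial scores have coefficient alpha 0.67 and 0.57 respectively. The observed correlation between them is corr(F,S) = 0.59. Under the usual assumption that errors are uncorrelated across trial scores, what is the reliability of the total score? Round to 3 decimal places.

Var(F+S) = 24² + 11.4² + 2·[24·11.4·0.59] = 705.96 + 322.848 = 1028.81.
With uncorrelated errors the cross-covariances are all true-score covariance, so they carry over unchanged; only the diagonal terms shrink to ρᵢσᵢ².
True-score variance = [24²·0.67 + 11.4²·0.57] + 322.848 = 459.997 + 322.848 = 782.845.
Reliability = 782.845 / 1028.81 = 0.761.

0.761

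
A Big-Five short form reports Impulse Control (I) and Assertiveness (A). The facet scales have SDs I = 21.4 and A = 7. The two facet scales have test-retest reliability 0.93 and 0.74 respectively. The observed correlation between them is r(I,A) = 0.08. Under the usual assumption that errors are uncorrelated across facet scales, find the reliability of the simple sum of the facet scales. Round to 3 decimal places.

Var(I+A) = 21.4² + 7² + 2·[21.4·7·0.08] = 506.96 + 23.968 = 530.928.
Because errors are independent across components, Cov(Tᵢ,Tⱼ) = Cov(Xᵢ,Xⱼ); the off-diagonal part of the true-score variance is the same as above.
True-score variance = [21.4²·0.93 + 7²·0.74] + 23.968 = 462.163 + 23.968 = 486.131.
Reliability = 486.131 / 530.928 = 0.916.

0.916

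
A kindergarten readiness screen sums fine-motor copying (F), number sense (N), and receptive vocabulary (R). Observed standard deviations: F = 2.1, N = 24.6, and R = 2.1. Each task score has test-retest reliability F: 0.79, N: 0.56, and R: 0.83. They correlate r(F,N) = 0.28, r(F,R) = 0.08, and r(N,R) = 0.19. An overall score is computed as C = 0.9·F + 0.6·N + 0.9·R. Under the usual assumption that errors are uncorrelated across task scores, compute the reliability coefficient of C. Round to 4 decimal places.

Var(C) = 0.9²·2.1² + 0.6²·24.6² + 0.9²·2.1² + 2·[0.54·2.1·24.6·0.28 + 0.81·2.1·2.1·0.08 + 0.54·24.6·2.1·0.19] = 225.002 + 26.7942 = 251.796.
Under uncorrelated errors the observed covariances equal the true-score covariances, so only the own-variance terms attenuate.
True-score variance = [0.9²·2.1²·0.79 + 0.6²·24.6²·0.56 + 0.9²·2.1²·0.83] + 26.7942 = 127.787 + 26.7942 = 154.581.
Reliability = 154.581 / 251.796 = 0.6139.

0.6139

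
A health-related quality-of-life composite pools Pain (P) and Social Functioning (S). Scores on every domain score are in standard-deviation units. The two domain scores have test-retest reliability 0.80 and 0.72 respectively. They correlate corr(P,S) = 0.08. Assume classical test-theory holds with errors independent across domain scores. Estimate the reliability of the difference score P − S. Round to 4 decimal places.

Var(P−S) = 1 + 1 − 2·0.08 = 2 − 0.16 = 1.84.
Under uncorrelated errors the observed covariances equal the true-score covariances, so only the own-variance terms attenuate.
True-score variance = [0.80 + 0.72] − 0.16 = 1.52 − 0.16 = 1.36.
Reliability = 1.36 / 1.84 = 0.7391.

0.7391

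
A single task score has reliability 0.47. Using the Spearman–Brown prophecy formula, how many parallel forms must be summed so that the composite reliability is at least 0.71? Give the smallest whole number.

k ≥ ρ*(1−ρ₁)/(ρ₁(1−ρ*)) = 0.71·0.53 / (0.47·0.29) = 2.761.
Smallest integer k = 3.

3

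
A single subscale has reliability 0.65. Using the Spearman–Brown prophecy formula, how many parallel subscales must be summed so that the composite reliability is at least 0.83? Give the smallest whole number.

3

k ≥ ρ*(1−ρ₁)/(ρ₁(1−ρ*)) = 0.83·0.35 / (0.65·0.17) = 2.629.
Smallest integer k = 3.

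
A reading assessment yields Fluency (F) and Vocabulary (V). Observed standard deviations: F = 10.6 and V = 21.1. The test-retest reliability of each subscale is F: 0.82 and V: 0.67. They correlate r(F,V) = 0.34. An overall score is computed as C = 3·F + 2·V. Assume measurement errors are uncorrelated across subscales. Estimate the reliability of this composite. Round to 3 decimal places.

Var(C) = 3²·10.6² + 2²·21.1² + 2·[6·10.6·21.1·0.34] = 2792.08 + 912.533 = 3704.61.
With uncorrelated errors the cross-covariances are all true-score covariance, so they carry over unchanged; only the diagonal terms shrink to ρᵢσᵢ².
True-score variance = [3²·10.6²·0.82 + 2²·21.1²·0.67] + 912.533 = 2022.38 + 912.533 = 2934.91.
Reliability = 2934.91 / 3704.61 = 0.792.

0.792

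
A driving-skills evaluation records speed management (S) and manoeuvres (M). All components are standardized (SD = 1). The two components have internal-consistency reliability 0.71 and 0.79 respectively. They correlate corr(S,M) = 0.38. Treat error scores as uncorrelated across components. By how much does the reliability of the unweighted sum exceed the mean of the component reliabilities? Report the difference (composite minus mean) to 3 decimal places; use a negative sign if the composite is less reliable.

0.069

Var(sum) = 2 + 0.76 = 2.76; true-score variance = 1.5 + 0.76 = 2.26; composite reliability = 0.8188.
Mean component reliability = 0.7500.
Difference = 0.8188 − 0.7500 = 0.069.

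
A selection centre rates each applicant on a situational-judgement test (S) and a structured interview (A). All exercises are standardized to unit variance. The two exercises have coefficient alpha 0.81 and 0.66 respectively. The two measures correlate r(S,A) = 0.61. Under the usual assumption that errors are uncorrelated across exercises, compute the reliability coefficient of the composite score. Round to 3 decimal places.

0.835

Var(S+A) = 2 + 2·[0.61] = 2 + 1.22 = 3.22.
Because errors are independent across components, Cov(Tᵢ,Tⱼ) = Cov(Xᵢ,Xⱼ); the off-diagonal part of the true-score variance is the same as above.
True-score variance = [0.81 + 0.66] + 1.22 = 1.47 + 1.22 = 2.69.
Reliability = 2.69 / 3.22 = 0.835.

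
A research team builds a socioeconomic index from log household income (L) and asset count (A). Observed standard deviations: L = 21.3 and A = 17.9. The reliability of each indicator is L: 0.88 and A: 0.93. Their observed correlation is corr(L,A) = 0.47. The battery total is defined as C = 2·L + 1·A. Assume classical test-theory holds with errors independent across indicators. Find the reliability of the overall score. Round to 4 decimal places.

Var(C) = 2²·21.3² + 17.9² + 2·[2·21.3·17.9·0.47] = 2135.17 + 716.788 = 2851.96.
With uncorrelated errors the cross-covariances are all true-score covariance, so they carry over unchanged; only the diagonal terms shrink to ρᵢσᵢ².
True-score variance = [2²·21.3²·0.88 + 17.9²·0.93] + 716.788 = 1894.97 + 716.788 = 2611.76.
Reliability = 2611.76 / 2851.96 = 0.9158.

0.9158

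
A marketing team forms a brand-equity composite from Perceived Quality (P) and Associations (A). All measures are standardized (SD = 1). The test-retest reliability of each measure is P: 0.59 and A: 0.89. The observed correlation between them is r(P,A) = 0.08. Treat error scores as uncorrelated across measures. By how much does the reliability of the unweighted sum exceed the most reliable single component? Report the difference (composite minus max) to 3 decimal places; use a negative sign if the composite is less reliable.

-0.131

Var(sum) = 2 + 0.16 = 2.16; true-score variance = 1.48 + 0.16 = 1.64; composite reliability = 0.7593.
Max component reliability = 0.8900.
Difference = 0.7593 − 0.8900 = -0.131.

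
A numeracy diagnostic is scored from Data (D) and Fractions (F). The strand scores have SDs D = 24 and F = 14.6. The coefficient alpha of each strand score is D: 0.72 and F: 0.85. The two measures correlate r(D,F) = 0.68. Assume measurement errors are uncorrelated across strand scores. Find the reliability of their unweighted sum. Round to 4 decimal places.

Var(D+F) = 24² + 14.6² + 2·[24·14.6·0.68] = 789.16 + 476.544 = 1265.7.
Because errors are independent across components, Cov(Tᵢ,Tⱼ) = Cov(Xᵢ,Xⱼ); the off-diagonal part of the true-score variance is the same as above.
True-score variance = [24²·0.72 + 14.6²·0.85] + 476.544 = 595.906 + 476.544 = 1072.45.
Reliability = 1072.45 / 1265.7 = 0.8473.

0.8473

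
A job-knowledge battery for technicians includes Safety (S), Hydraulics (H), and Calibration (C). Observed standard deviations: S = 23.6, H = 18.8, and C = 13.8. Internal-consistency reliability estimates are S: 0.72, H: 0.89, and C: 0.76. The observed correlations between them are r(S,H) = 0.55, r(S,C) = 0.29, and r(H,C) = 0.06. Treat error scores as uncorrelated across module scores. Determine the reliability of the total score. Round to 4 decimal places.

0.8670

Var(S+H+C) = 23.6² + 18.8² + 13.8² + 2·[23.6·18.8·0.55 + 23.6·13.8·0.29 + 18.8·13.8·0.06] = 1100.84 + 708.075 = 1808.92.
With uncorrelated errors the cross-covariances are all true-score covariance, so they carry over unchanged; only the diagonal terms shrink to ρᵢσᵢ².
True-score variance = [23.6²·0.72 + 18.8²·0.89 + 13.8²·0.76] + 708.075 = 860.307 + 708.075 = 1568.38.
Reliability = 1568.38 / 1808.92 = 0.8670.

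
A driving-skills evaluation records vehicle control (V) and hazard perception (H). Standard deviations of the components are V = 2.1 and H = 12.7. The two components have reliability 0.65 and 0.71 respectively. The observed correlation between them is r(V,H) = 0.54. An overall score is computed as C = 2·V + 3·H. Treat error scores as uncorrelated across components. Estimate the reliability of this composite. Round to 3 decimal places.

Var(C) = 2²·2.1² + 3²·12.7² + 2·[6·2.1·12.7·0.54] = 1469.25 + 172.822 = 1642.07.
Because errors are independent across components, Cov(Tᵢ,Tⱼ) = Cov(Xᵢ,Xⱼ); the off-diagonal part of the true-score variance is the same as above.
True-score variance = [2²·2.1²·0.65 + 3²·12.7²·0.71] + 172.822 = 1042.11 + 172.822 = 1214.93.
Reliability = 1214.93 / 1642.07 = 0.740.

0.740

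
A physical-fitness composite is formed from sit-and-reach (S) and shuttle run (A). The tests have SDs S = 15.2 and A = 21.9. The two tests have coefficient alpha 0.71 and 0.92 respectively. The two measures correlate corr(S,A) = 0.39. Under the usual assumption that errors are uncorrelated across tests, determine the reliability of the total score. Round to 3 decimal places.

Var(S+A) = 15.2² + 21.9² + 2·[15.2·21.9·0.39] = 710.65 + 259.646 = 970.296.
Under uncorrelated errors the observed covariances equal the true-score covariances, so only the own-variance terms attenuate.
True-score variance = [15.2²·0.71 + 21.9²·0.92] + 259.646 = 605.28 + 259.646 = 864.926.
Reliability = 864.926 / 970.296 = 0.891.

0.891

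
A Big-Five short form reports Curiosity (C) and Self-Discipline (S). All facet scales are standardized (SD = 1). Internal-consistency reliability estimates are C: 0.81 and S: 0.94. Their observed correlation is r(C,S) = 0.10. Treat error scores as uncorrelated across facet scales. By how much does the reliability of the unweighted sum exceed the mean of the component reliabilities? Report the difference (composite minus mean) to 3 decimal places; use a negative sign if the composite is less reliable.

Var(sum) = 2 + 0.2 = 2.2; true-score variance = 1.75 + 0.2 = 1.95; composite reliability = 0.8864.
Mean component reliability = 0.8750.
Difference = 0.8864 − 0.8750 = 0.011.

0.011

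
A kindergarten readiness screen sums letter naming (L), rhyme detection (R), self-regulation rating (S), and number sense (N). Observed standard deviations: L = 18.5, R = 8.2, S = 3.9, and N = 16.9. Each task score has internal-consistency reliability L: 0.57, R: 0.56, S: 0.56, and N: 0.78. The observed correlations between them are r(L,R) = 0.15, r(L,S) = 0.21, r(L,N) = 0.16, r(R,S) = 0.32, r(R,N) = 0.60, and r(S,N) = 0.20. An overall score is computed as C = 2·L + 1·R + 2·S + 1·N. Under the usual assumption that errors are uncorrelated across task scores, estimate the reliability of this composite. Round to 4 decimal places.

Var(C) = 2²·18.5² + 8.2² + 2²·3.9² + 16.9² + 2·[2·18.5·8.2·0.15 + 4·18.5·3.9·0.21 + 2·18.5·16.9·0.16 + 2·8.2·3.9·0.32 + 8.2·16.9·0.60 + 2·3.9·16.9·0.20] = 1782.69 + 672.286 = 2454.98.
Because errors are independent across components, Cov(Tᵢ,Tⱼ) = Cov(Xᵢ,Xⱼ); the off-diagonal part of the true-score variance is the same as above.
True-score variance = [2²·18.5²·0.57 + 8.2²·0.56 + 2²·3.9²·0.56 + 16.9²·0.78] + 672.286 = 1074.83 + 672.286 = 1747.12.
Reliability = 1747.12 / 2454.98 = 0.7117.

0.7117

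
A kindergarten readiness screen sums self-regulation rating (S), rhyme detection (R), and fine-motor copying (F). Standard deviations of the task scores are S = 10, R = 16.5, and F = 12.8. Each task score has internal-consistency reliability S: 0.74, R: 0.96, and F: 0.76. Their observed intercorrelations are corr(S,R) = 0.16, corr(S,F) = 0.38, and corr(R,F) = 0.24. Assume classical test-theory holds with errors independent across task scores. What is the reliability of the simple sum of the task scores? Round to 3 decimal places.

0.903

Var(S+R+F) = 10² + 16.5² + 12.8² + 2·[10·16.5·0.16 + 10·12.8·0.38 + 16.5·12.8·0.24] = 536.09 + 251.456 = 787.546.
With uncorrelated errors the cross-covariances are all true-score covariance, so they carry over unchanged; only the diagonal terms shrink to ρᵢσᵢ².
True-score variance = [10²·0.74 + 16.5²·0.96 + 12.8²·0.76] + 251.456 = 459.878 + 251.456 = 711.334.
Reliability = 711.334 / 787.546 = 0.903.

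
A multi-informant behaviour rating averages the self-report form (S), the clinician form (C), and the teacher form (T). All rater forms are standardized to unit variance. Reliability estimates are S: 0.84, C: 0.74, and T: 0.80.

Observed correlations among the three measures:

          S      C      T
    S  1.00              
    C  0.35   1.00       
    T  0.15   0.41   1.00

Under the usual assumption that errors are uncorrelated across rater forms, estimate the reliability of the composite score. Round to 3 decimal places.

Var(S+C+T) = 3 + 2·[0.35 + 0.15 + 0.41] = 3 + 1.82 = 4.82.
Because errors are independent across components, Cov(Tᵢ,Tⱼ) = Cov(Xᵢ,Xⱼ); the off-diagonal part of the true-score variance is the same as above.
True-score variance = [0.84 + 0.74 + 0.80] + 1.82 = 2.38 + 1.82 = 4.2.
Reliability = 4.2 / 4.82 = 0.871.

0.871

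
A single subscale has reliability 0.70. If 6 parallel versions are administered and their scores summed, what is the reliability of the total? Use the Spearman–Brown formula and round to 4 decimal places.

ρ_k = kρ / (1 + (k−1)ρ) = 6·0.70 / (1 + 5·0.70) = 4.200 / 4.500 = 0.9333.

0.9333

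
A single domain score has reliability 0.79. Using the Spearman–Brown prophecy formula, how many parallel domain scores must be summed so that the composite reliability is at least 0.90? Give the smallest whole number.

3

k ≥ ρ*(1−ρ₁)/(ρ₁(1−ρ*)) = 0.90·0.21 / (0.79·0.10) = 2.392.
Smallest integer k = 3.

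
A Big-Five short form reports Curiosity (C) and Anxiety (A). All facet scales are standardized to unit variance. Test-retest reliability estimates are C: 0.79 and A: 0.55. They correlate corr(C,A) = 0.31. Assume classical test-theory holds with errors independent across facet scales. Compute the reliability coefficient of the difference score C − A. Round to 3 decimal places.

Var(C−A) = 1 + 1 − 2·0.31 = 2 − 0.62 = 1.38.
Under uncorrelated errors the observed covariances equal the true-score covariances, so only the own-variance terms attenuate.
True-score variance = [0.79 + 0.55] − 0.62 = 1.34 − 0.62 = 0.72.
Reliability = 0.72 / 1.38 = 0.522.

0.522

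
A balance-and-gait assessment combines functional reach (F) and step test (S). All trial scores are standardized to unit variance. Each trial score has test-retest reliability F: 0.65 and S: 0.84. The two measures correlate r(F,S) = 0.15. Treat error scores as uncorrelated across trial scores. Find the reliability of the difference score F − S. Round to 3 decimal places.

0.700

Var(F−S) = 1 + 1 − 2·0.15 = 2 − 0.3 = 1.7.
Under uncorrelated errors the observed covariances equal the true-score covariances, so only the own-variance terms attenuate.
True-score variance = [0.65 + 0.84] − 0.3 = 1.49 − 0.3 = 1.19.
Reliability = 1.19 / 1.7 = 0.700.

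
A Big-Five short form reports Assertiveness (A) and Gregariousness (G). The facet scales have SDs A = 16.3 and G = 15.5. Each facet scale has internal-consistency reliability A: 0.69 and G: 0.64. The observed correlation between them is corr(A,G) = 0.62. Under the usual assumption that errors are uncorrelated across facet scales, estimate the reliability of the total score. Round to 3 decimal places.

0.794

Var(A+G) = 16.3² + 15.5² + 2·[16.3·15.5·0.62] = 505.94 + 313.286 = 819.226.
With uncorrelated errors the cross-covariances are all true-score covariance, so they carry over unchanged; only the diagonal terms shrink to ρᵢσᵢ².
True-score variance = [16.3²·0.69 + 15.5²·0.64] + 313.286 = 337.086 + 313.286 = 650.372.
Reliability = 650.372 / 819.226 = 0.794.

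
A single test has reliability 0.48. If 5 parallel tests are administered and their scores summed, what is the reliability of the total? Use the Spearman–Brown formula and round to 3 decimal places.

0.822

ρ_k = kρ / (1 + (k−1)ρ) = 5·0.48 / (1 + 4·0.48) = 2.400 / 2.920 = 0.822.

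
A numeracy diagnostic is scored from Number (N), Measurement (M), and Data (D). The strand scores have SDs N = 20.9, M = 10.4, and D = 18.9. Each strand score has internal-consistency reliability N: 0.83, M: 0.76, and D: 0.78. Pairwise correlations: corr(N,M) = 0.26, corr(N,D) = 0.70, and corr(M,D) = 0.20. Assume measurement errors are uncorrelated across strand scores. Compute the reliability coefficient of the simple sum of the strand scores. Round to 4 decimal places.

Var(N+M+D) = 20.9² + 10.4² + 18.9² + 2·[20.9·10.4·0.26 + 20.9·18.9·0.70 + 10.4·18.9·0.20] = 902.18 + 744.665 = 1646.85.
Because errors are independent across components, Cov(Tᵢ,Tⱼ) = Cov(Xᵢ,Xⱼ); the off-diagonal part of the true-score variance is the same as above.
True-score variance = [20.9²·0.83 + 10.4²·0.76 + 18.9²·0.78] + 744.665 = 723.378 + 744.665 = 1468.04.
Reliability = 1468.04 / 1646.85 = 0.8914.

0.8914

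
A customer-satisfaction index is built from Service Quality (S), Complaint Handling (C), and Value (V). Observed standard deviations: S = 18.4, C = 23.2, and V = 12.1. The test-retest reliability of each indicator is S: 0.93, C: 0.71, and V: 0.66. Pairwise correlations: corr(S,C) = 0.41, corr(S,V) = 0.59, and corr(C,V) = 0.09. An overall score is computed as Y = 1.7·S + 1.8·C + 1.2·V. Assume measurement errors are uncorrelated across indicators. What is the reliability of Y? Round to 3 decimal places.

0.861

Var(Y) = 1.7²·18.4² + 1.8²·23.2² + 1.2²·12.1² + 2·[3.06·18.4·23.2·0.41 + 2.04·18.4·12.1·0.59 + 2.16·23.2·12.1·0.09] = 2933.17 + 1716.21 = 4649.38.
Under uncorrelated errors the observed covariances equal the true-score covariances, so only the own-variance terms attenuate.
True-score variance = [1.7²·18.4²·0.93 + 1.8²·23.2²·0.71 + 1.2²·12.1²·0.66] + 1716.21 = 2287.26 + 1716.21 = 4003.47.
Reliability = 4003.47 / 4649.38 = 0.861.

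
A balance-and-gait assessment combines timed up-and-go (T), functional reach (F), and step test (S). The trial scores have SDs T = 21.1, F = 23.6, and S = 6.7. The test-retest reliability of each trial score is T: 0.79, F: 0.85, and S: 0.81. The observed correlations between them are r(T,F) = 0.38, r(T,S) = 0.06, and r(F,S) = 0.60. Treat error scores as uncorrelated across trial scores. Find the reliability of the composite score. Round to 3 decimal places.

Var(T+F+S) = 21.1² + 23.6² + 6.7² + 2·[21.1·23.6·0.38 + 21.1·6.7·0.06 + 23.6·6.7·0.60] = 1047.06 + 585.158 = 1632.22.
Because errors are independent across components, Cov(Tᵢ,Tⱼ) = Cov(Xᵢ,Xⱼ); the off-diagonal part of the true-score variance is the same as above.
True-score variance = [21.1²·0.79 + 23.6²·0.85 + 6.7²·0.81] + 585.158 = 861.493 + 585.158 = 1446.65.
Reliability = 1446.65 / 1632.22 = 0.886.

0.886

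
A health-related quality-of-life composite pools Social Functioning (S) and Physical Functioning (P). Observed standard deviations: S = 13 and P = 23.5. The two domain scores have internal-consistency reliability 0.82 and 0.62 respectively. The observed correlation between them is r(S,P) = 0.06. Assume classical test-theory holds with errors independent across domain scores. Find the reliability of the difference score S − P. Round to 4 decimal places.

0.6490

Var(S−P) = 13² + 23.5² − 2·13·23.5·0.06 = 721.25 − 36.66 = 684.59.
Under uncorrelated errors the observed covariances equal the true-score covariances, so only the own-variance terms attenuate.
True-score variance = [13²·0.82 + 23.5²·0.62] − 36.66 = 480.975 − 36.66 = 444.315.
Reliability = 444.315 / 684.59 = 0.6490.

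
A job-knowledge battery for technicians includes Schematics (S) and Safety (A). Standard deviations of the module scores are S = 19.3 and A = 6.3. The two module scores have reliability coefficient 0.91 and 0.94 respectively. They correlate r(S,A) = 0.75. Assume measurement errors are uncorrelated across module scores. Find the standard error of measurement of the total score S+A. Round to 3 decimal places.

5.992

Var(total) = 412.18 + 182.385 = 594.565.
True-score variance = 376.275 + 182.385 = 558.659, so reliability = 0.9396.
Error variance = 594.565 − 558.659 = 35.9055; SEM = √35.9055 = 5.992.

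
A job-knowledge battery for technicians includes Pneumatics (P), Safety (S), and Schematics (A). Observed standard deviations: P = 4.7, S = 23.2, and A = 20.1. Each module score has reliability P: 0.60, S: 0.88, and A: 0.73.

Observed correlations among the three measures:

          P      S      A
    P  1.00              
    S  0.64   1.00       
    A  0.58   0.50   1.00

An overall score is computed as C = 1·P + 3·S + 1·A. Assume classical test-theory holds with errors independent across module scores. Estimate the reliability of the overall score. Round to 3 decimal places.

0.903

Var(C) = 4.7² + 3²·23.2² + 20.1² + 2·[3·4.7·23.2·0.64 + 4.7·20.1·0.58 + 3·23.2·20.1·0.50] = 5270.26 + 1927.26 = 7197.52.
Because errors are independent across components, Cov(Tᵢ,Tⱼ) = Cov(Xᵢ,Xⱼ); the off-diagonal part of the true-score variance is the same as above.
True-score variance = [4.7²·0.60 + 3²·23.2²·0.88 + 20.1²·0.73] + 1927.26 = 4571.04 + 1927.26 = 6498.3.
Reliability = 6498.3 / 7197.52 = 0.903.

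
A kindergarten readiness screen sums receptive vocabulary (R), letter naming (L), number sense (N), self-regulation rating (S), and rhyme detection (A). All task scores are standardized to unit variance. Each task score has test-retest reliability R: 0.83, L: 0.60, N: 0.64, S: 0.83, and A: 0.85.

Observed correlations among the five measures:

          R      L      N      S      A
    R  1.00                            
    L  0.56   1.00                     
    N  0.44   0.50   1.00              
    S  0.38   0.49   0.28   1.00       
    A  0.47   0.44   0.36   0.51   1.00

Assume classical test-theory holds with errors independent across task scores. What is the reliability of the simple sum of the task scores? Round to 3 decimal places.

0.910

Var(R+L+N+S+A) = 5 + 2·[0.56 + 0.44 + 0.38 + 0.47 + 0.50 + 0.49 + 0.44 + 0.28 + 0.36 + 0.51] = 5 + 8.86 = 13.86.
Because errors are independent across components, Cov(Tᵢ,Tⱼ) = Cov(Xᵢ,Xⱼ); the off-diagonal part of the true-score variance is the same as above.
True-score variance = [0.83 + 0.60 + 0.64 + 0.83 + 0.85] + 8.86 = 3.75 + 8.86 = 12.61.
Reliability = 12.61 / 13.86 = 0.910.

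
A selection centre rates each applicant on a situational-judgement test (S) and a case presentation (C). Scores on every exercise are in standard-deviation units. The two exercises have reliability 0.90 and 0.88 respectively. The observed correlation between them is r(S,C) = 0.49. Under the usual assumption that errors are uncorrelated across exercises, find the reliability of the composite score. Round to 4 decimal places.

Var(S+C) = 2 + 2·[0.49] = 2 + 0.98 = 2.98.
Under uncorrelated errors the observed covariances equal the true-score covariances, so only the own-variance terms attenuate.
True-score variance = [0.90 + 0.88] + 0.98 = 1.78 + 0.98 = 2.76.
Reliability = 2.76 / 2.98 = 0.9262.

0.9262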